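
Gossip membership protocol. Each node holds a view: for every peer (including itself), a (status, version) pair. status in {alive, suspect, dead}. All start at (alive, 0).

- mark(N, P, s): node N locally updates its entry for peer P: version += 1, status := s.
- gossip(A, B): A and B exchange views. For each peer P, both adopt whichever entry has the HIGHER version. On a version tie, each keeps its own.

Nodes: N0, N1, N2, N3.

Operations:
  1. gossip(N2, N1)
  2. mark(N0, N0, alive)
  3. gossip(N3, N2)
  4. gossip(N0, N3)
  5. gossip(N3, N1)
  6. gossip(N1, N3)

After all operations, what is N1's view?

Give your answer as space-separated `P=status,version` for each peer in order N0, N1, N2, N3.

Op 1: gossip N2<->N1 -> N2.N0=(alive,v0) N2.N1=(alive,v0) N2.N2=(alive,v0) N2.N3=(alive,v0) | N1.N0=(alive,v0) N1.N1=(alive,v0) N1.N2=(alive,v0) N1.N3=(alive,v0)
Op 2: N0 marks N0=alive -> (alive,v1)
Op 3: gossip N3<->N2 -> N3.N0=(alive,v0) N3.N1=(alive,v0) N3.N2=(alive,v0) N3.N3=(alive,v0) | N2.N0=(alive,v0) N2.N1=(alive,v0) N2.N2=(alive,v0) N2.N3=(alive,v0)
Op 4: gossip N0<->N3 -> N0.N0=(alive,v1) N0.N1=(alive,v0) N0.N2=(alive,v0) N0.N3=(alive,v0) | N3.N0=(alive,v1) N3.N1=(alive,v0) N3.N2=(alive,v0) N3.N3=(alive,v0)
Op 5: gossip N3<->N1 -> N3.N0=(alive,v1) N3.N1=(alive,v0) N3.N2=(alive,v0) N3.N3=(alive,v0) | N1.N0=(alive,v1) N1.N1=(alive,v0) N1.N2=(alive,v0) N1.N3=(alive,v0)
Op 6: gossip N1<->N3 -> N1.N0=(alive,v1) N1.N1=(alive,v0) N1.N2=(alive,v0) N1.N3=(alive,v0) | N3.N0=(alive,v1) N3.N1=(alive,v0) N3.N2=(alive,v0) N3.N3=(alive,v0)

Answer: N0=alive,1 N1=alive,0 N2=alive,0 N3=alive,0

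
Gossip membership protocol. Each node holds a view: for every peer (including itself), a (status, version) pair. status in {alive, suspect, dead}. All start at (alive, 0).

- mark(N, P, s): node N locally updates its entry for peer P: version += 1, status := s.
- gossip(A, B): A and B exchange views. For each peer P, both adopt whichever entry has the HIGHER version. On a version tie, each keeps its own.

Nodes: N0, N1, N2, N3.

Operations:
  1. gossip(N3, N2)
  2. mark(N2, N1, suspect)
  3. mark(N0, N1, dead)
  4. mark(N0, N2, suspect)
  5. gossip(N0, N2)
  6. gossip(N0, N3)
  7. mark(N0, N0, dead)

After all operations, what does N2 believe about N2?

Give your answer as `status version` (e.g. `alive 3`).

Answer: suspect 1

Derivation:
Op 1: gossip N3<->N2 -> N3.N0=(alive,v0) N3.N1=(alive,v0) N3.N2=(alive,v0) N3.N3=(alive,v0) | N2.N0=(alive,v0) N2.N1=(alive,v0) N2.N2=(alive,v0) N2.N3=(alive,v0)
Op 2: N2 marks N1=suspect -> (suspect,v1)
Op 3: N0 marks N1=dead -> (dead,v1)
Op 4: N0 marks N2=suspect -> (suspect,v1)
Op 5: gossip N0<->N2 -> N0.N0=(alive,v0) N0.N1=(dead,v1) N0.N2=(suspect,v1) N0.N3=(alive,v0) | N2.N0=(alive,v0) N2.N1=(suspect,v1) N2.N2=(suspect,v1) N2.N3=(alive,v0)
Op 6: gossip N0<->N3 -> N0.N0=(alive,v0) N0.N1=(dead,v1) N0.N2=(suspect,v1) N0.N3=(alive,v0) | N3.N0=(alive,v0) N3.N1=(dead,v1) N3.N2=(suspect,v1) N3.N3=(alive,v0)
Op 7: N0 marks N0=dead -> (dead,v1)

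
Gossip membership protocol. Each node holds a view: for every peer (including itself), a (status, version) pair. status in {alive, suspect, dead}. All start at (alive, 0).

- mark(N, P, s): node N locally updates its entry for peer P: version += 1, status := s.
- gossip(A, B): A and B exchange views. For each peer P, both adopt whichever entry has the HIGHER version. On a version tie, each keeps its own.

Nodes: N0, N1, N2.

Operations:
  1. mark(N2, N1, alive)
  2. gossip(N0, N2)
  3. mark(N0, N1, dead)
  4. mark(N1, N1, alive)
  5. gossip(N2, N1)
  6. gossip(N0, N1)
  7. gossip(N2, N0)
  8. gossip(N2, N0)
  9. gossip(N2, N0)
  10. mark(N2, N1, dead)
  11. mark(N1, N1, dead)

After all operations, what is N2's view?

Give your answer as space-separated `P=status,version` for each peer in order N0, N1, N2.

Answer: N0=alive,0 N1=dead,3 N2=alive,0

Derivation:
Op 1: N2 marks N1=alive -> (alive,v1)
Op 2: gossip N0<->N2 -> N0.N0=(alive,v0) N0.N1=(alive,v1) N0.N2=(alive,v0) | N2.N0=(alive,v0) N2.N1=(alive,v1) N2.N2=(alive,v0)
Op 3: N0 marks N1=dead -> (dead,v2)
Op 4: N1 marks N1=alive -> (alive,v1)
Op 5: gossip N2<->N1 -> N2.N0=(alive,v0) N2.N1=(alive,v1) N2.N2=(alive,v0) | N1.N0=(alive,v0) N1.N1=(alive,v1) N1.N2=(alive,v0)
Op 6: gossip N0<->N1 -> N0.N0=(alive,v0) N0.N1=(dead,v2) N0.N2=(alive,v0) | N1.N0=(alive,v0) N1.N1=(dead,v2) N1.N2=(alive,v0)
Op 7: gossip N2<->N0 -> N2.N0=(alive,v0) N2.N1=(dead,v2) N2.N2=(alive,v0) | N0.N0=(alive,v0) N0.N1=(dead,v2) N0.N2=(alive,v0)
Op 8: gossip N2<->N0 -> N2.N0=(alive,v0) N2.N1=(dead,v2) N2.N2=(alive,v0) | N0.N0=(alive,v0) N0.N1=(dead,v2) N0.N2=(alive,v0)
Op 9: gossip N2<->N0 -> N2.N0=(alive,v0) N2.N1=(dead,v2) N2.N2=(alive,v0) | N0.N0=(alive,v0) N0.N1=(dead,v2) N0.N2=(alive,v0)
Op 10: N2 marks N1=dead -> (dead,v3)
Op 11: N1 marks N1=dead -> (dead,v3)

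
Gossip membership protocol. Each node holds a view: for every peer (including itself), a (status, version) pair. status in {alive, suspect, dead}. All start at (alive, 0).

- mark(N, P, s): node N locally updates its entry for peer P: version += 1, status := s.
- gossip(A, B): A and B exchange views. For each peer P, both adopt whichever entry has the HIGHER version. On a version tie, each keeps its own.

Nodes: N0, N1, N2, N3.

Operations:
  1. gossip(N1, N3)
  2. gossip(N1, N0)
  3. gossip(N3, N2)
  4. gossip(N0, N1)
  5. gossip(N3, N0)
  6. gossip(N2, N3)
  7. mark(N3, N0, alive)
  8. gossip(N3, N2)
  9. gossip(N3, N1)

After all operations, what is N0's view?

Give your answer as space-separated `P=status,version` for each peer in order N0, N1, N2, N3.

Answer: N0=alive,0 N1=alive,0 N2=alive,0 N3=alive,0

Derivation:
Op 1: gossip N1<->N3 -> N1.N0=(alive,v0) N1.N1=(alive,v0) N1.N2=(alive,v0) N1.N3=(alive,v0) | N3.N0=(alive,v0) N3.N1=(alive,v0) N3.N2=(alive,v0) N3.N3=(alive,v0)
Op 2: gossip N1<->N0 -> N1.N0=(alive,v0) N1.N1=(alive,v0) N1.N2=(alive,v0) N1.N3=(alive,v0) | N0.N0=(alive,v0) N0.N1=(alive,v0) N0.N2=(alive,v0) N0.N3=(alive,v0)
Op 3: gossip N3<->N2 -> N3.N0=(alive,v0) N3.N1=(alive,v0) N3.N2=(alive,v0) N3.N3=(alive,v0) | N2.N0=(alive,v0) N2.N1=(alive,v0) N2.N2=(alive,v0) N2.N3=(alive,v0)
Op 4: gossip N0<->N1 -> N0.N0=(alive,v0) N0.N1=(alive,v0) N0.N2=(alive,v0) N0.N3=(alive,v0) | N1.N0=(alive,v0) N1.N1=(alive,v0) N1.N2=(alive,v0) N1.N3=(alive,v0)
Op 5: gossip N3<->N0 -> N3.N0=(alive,v0) N3.N1=(alive,v0) N3.N2=(alive,v0) N3.N3=(alive,v0) | N0.N0=(alive,v0) N0.N1=(alive,v0) N0.N2=(alive,v0) N0.N3=(alive,v0)
Op 6: gossip N2<->N3 -> N2.N0=(alive,v0) N2.N1=(alive,v0) N2.N2=(alive,v0) N2.N3=(alive,v0) | N3.N0=(alive,v0) N3.N1=(alive,v0) N3.N2=(alive,v0) N3.N3=(alive,v0)
Op 7: N3 marks N0=alive -> (alive,v1)
Op 8: gossip N3<->N2 -> N3.N0=(alive,v1) N3.N1=(alive,v0) N3.N2=(alive,v0) N3.N3=(alive,v0) | N2.N0=(alive,v1) N2.N1=(alive,v0) N2.N2=(alive,v0) N2.N3=(alive,v0)
Op 9: gossip N3<->N1 -> N3.N0=(alive,v1) N3.N1=(alive,v0) N3.N2=(alive,v0) N3.N3=(alive,v0) | N1.N0=(alive,v1) N1.N1=(alive,v0) N1.N2=(alive,v0) N1.N3=(alive,v0)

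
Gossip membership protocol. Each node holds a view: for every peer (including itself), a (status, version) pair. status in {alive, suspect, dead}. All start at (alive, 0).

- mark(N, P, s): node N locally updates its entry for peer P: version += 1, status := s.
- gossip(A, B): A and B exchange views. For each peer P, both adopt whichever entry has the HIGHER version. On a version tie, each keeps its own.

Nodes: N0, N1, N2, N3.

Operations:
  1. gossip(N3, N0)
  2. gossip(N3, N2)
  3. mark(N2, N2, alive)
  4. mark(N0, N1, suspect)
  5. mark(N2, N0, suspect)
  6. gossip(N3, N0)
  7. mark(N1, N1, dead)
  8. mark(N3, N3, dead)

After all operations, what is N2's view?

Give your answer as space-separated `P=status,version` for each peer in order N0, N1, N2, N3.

Op 1: gossip N3<->N0 -> N3.N0=(alive,v0) N3.N1=(alive,v0) N3.N2=(alive,v0) N3.N3=(alive,v0) | N0.N0=(alive,v0) N0.N1=(alive,v0) N0.N2=(alive,v0) N0.N3=(alive,v0)
Op 2: gossip N3<->N2 -> N3.N0=(alive,v0) N3.N1=(alive,v0) N3.N2=(alive,v0) N3.N3=(alive,v0) | N2.N0=(alive,v0) N2.N1=(alive,v0) N2.N2=(alive,v0) N2.N3=(alive,v0)
Op 3: N2 marks N2=alive -> (alive,v1)
Op 4: N0 marks N1=suspect -> (suspect,v1)
Op 5: N2 marks N0=suspect -> (suspect,v1)
Op 6: gossip N3<->N0 -> N3.N0=(alive,v0) N3.N1=(suspect,v1) N3.N2=(alive,v0) N3.N3=(alive,v0) | N0.N0=(alive,v0) N0.N1=(suspect,v1) N0.N2=(alive,v0) N0.N3=(alive,v0)
Op 7: N1 marks N1=dead -> (dead,v1)
Op 8: N3 marks N3=dead -> (dead,v1)

Answer: N0=suspect,1 N1=alive,0 N2=alive,1 N3=alive,0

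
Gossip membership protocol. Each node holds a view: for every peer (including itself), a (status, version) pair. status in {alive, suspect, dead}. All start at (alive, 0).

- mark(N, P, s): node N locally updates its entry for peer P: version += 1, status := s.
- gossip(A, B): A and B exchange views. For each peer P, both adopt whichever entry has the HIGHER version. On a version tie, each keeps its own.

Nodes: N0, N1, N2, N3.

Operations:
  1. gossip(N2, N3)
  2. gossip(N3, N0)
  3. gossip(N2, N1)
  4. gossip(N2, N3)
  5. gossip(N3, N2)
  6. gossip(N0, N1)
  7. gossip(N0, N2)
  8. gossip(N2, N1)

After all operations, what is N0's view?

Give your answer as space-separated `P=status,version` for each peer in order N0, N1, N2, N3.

Answer: N0=alive,0 N1=alive,0 N2=alive,0 N3=alive,0

Derivation:
Op 1: gossip N2<->N3 -> N2.N0=(alive,v0) N2.N1=(alive,v0) N2.N2=(alive,v0) N2.N3=(alive,v0) | N3.N0=(alive,v0) N3.N1=(alive,v0) N3.N2=(alive,v0) N3.N3=(alive,v0)
Op 2: gossip N3<->N0 -> N3.N0=(alive,v0) N3.N1=(alive,v0) N3.N2=(alive,v0) N3.N3=(alive,v0) | N0.N0=(alive,v0) N0.N1=(alive,v0) N0.N2=(alive,v0) N0.N3=(alive,v0)
Op 3: gossip N2<->N1 -> N2.N0=(alive,v0) N2.N1=(alive,v0) N2.N2=(alive,v0) N2.N3=(alive,v0) | N1.N0=(alive,v0) N1.N1=(alive,v0) N1.N2=(alive,v0) N1.N3=(alive,v0)
Op 4: gossip N2<->N3 -> N2.N0=(alive,v0) N2.N1=(alive,v0) N2.N2=(alive,v0) N2.N3=(alive,v0) | N3.N0=(alive,v0) N3.N1=(alive,v0) N3.N2=(alive,v0) N3.N3=(alive,v0)
Op 5: gossip N3<->N2 -> N3.N0=(alive,v0) N3.N1=(alive,v0) N3.N2=(alive,v0) N3.N3=(alive,v0) | N2.N0=(alive,v0) N2.N1=(alive,v0) N2.N2=(alive,v0) N2.N3=(alive,v0)
Op 6: gossip N0<->N1 -> N0.N0=(alive,v0) N0.N1=(alive,v0) N0.N2=(alive,v0) N0.N3=(alive,v0) | N1.N0=(alive,v0) N1.N1=(alive,v0) N1.N2=(alive,v0) N1.N3=(alive,v0)
Op 7: gossip N0<->N2 -> N0.N0=(alive,v0) N0.N1=(alive,v0) N0.N2=(alive,v0) N0.N3=(alive,v0) | N2.N0=(alive,v0) N2.N1=(alive,v0) N2.N2=(alive,v0) N2.N3=(alive,v0)
Op 8: gossip N2<->N1 -> N2.N0=(alive,v0) N2.N1=(alive,v0) N2.N2=(alive,v0) N2.N3=(alive,v0) | N1.N0=(alive,v0) N1.N1=(alive,v0) N1.N2=(alive,v0) N1.N3=(alive,v0)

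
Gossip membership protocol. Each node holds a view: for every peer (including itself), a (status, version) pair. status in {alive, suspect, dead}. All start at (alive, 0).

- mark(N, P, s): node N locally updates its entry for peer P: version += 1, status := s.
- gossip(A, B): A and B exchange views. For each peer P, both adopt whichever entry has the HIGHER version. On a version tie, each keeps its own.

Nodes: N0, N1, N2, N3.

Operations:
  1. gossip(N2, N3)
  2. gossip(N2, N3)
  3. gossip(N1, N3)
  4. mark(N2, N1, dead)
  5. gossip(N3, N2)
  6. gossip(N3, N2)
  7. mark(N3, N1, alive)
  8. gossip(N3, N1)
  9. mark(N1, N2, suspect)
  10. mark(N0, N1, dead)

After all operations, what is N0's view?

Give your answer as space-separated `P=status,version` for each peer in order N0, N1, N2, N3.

Op 1: gossip N2<->N3 -> N2.N0=(alive,v0) N2.N1=(alive,v0) N2.N2=(alive,v0) N2.N3=(alive,v0) | N3.N0=(alive,v0) N3.N1=(alive,v0) N3.N2=(alive,v0) N3.N3=(alive,v0)
Op 2: gossip N2<->N3 -> N2.N0=(alive,v0) N2.N1=(alive,v0) N2.N2=(alive,v0) N2.N3=(alive,v0) | N3.N0=(alive,v0) N3.N1=(alive,v0) N3.N2=(alive,v0) N3.N3=(alive,v0)
Op 3: gossip N1<->N3 -> N1.N0=(alive,v0) N1.N1=(alive,v0) N1.N2=(alive,v0) N1.N3=(alive,v0) | N3.N0=(alive,v0) N3.N1=(alive,v0) N3.N2=(alive,v0) N3.N3=(alive,v0)
Op 4: N2 marks N1=dead -> (dead,v1)
Op 5: gossip N3<->N2 -> N3.N0=(alive,v0) N3.N1=(dead,v1) N3.N2=(alive,v0) N3.N3=(alive,v0) | N2.N0=(alive,v0) N2.N1=(dead,v1) N2.N2=(alive,v0) N2.N3=(alive,v0)
Op 6: gossip N3<->N2 -> N3.N0=(alive,v0) N3.N1=(dead,v1) N3.N2=(alive,v0) N3.N3=(alive,v0) | N2.N0=(alive,v0) N2.N1=(dead,v1) N2.N2=(alive,v0) N2.N3=(alive,v0)
Op 7: N3 marks N1=alive -> (alive,v2)
Op 8: gossip N3<->N1 -> N3.N0=(alive,v0) N3.N1=(alive,v2) N3.N2=(alive,v0) N3.N3=(alive,v0) | N1.N0=(alive,v0) N1.N1=(alive,v2) N1.N2=(alive,v0) N1.N3=(alive,v0)
Op 9: N1 marks N2=suspect -> (suspect,v1)
Op 10: N0 marks N1=dead -> (dead,v1)

Answer: N0=alive,0 N1=dead,1 N2=alive,0 N3=alive,0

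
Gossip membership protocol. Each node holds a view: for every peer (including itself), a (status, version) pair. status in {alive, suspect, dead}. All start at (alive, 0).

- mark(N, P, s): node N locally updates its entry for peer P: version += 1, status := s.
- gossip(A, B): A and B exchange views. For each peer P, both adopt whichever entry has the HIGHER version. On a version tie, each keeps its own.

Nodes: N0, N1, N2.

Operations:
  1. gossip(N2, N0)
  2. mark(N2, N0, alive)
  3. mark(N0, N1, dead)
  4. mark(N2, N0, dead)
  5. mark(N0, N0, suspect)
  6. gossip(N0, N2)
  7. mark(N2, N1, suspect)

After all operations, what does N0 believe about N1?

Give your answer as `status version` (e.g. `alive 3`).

Op 1: gossip N2<->N0 -> N2.N0=(alive,v0) N2.N1=(alive,v0) N2.N2=(alive,v0) | N0.N0=(alive,v0) N0.N1=(alive,v0) N0.N2=(alive,v0)
Op 2: N2 marks N0=alive -> (alive,v1)
Op 3: N0 marks N1=dead -> (dead,v1)
Op 4: N2 marks N0=dead -> (dead,v2)
Op 5: N0 marks N0=suspect -> (suspect,v1)
Op 6: gossip N0<->N2 -> N0.N0=(dead,v2) N0.N1=(dead,v1) N0.N2=(alive,v0) | N2.N0=(dead,v2) N2.N1=(dead,v1) N2.N2=(alive,v0)
Op 7: N2 marks N1=suspect -> (suspect,v2)

Answer: dead 1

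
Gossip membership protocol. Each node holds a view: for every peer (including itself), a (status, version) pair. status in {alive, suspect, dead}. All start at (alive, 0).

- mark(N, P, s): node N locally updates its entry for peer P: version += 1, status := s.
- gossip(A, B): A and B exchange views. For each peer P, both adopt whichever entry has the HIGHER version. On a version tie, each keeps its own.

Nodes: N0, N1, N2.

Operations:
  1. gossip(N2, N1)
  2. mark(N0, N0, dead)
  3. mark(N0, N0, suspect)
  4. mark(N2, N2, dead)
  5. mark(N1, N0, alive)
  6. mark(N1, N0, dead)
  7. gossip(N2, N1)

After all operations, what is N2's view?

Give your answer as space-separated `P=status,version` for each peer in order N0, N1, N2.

Answer: N0=dead,2 N1=alive,0 N2=dead,1

Derivation:
Op 1: gossip N2<->N1 -> N2.N0=(alive,v0) N2.N1=(alive,v0) N2.N2=(alive,v0) | N1.N0=(alive,v0) N1.N1=(alive,v0) N1.N2=(alive,v0)
Op 2: N0 marks N0=dead -> (dead,v1)
Op 3: N0 marks N0=suspect -> (suspect,v2)
Op 4: N2 marks N2=dead -> (dead,v1)
Op 5: N1 marks N0=alive -> (alive,v1)
Op 6: N1 marks N0=dead -> (dead,v2)
Op 7: gossip N2<->N1 -> N2.N0=(dead,v2) N2.N1=(alive,v0) N2.N2=(dead,v1) | N1.N0=(dead,v2) N1.N1=(alive,v0) N1.N2=(dead,v1)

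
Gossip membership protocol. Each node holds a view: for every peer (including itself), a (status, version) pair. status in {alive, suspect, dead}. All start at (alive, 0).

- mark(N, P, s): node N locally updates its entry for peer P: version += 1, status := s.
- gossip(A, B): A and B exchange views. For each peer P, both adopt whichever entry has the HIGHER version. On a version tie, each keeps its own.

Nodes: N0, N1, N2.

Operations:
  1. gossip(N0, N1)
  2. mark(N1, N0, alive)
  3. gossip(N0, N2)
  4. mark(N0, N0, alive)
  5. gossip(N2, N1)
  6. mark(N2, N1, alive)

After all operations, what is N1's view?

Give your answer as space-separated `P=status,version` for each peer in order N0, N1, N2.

Answer: N0=alive,1 N1=alive,0 N2=alive,0

Derivation:
Op 1: gossip N0<->N1 -> N0.N0=(alive,v0) N0.N1=(alive,v0) N0.N2=(alive,v0) | N1.N0=(alive,v0) N1.N1=(alive,v0) N1.N2=(alive,v0)
Op 2: N1 marks N0=alive -> (alive,v1)
Op 3: gossip N0<->N2 -> N0.N0=(alive,v0) N0.N1=(alive,v0) N0.N2=(alive,v0) | N2.N0=(alive,v0) N2.N1=(alive,v0) N2.N2=(alive,v0)
Op 4: N0 marks N0=alive -> (alive,v1)
Op 5: gossip N2<->N1 -> N2.N0=(alive,v1) N2.N1=(alive,v0) N2.N2=(alive,v0) | N1.N0=(alive,v1) N1.N1=(alive,v0) N1.N2=(alive,v0)
Op 6: N2 marks N1=alive -> (alive,v1)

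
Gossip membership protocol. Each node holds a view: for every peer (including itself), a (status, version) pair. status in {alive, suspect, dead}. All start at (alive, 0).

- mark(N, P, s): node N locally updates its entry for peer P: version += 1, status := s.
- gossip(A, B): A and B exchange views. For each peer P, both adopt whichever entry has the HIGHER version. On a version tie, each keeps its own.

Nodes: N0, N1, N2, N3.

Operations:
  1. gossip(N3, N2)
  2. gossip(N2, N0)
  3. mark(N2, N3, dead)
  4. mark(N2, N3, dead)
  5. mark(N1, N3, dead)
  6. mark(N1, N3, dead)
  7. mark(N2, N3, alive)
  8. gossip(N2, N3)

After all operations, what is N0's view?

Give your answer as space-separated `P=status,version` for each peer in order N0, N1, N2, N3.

Answer: N0=alive,0 N1=alive,0 N2=alive,0 N3=alive,0

Derivation:
Op 1: gossip N3<->N2 -> N3.N0=(alive,v0) N3.N1=(alive,v0) N3.N2=(alive,v0) N3.N3=(alive,v0) | N2.N0=(alive,v0) N2.N1=(alive,v0) N2.N2=(alive,v0) N2.N3=(alive,v0)
Op 2: gossip N2<->N0 -> N2.N0=(alive,v0) N2.N1=(alive,v0) N2.N2=(alive,v0) N2.N3=(alive,v0) | N0.N0=(alive,v0) N0.N1=(alive,v0) N0.N2=(alive,v0) N0.N3=(alive,v0)
Op 3: N2 marks N3=dead -> (dead,v1)
Op 4: N2 marks N3=dead -> (dead,v2)
Op 5: N1 marks N3=dead -> (dead,v1)
Op 6: N1 marks N3=dead -> (dead,v2)
Op 7: N2 marks N3=alive -> (alive,v3)
Op 8: gossip N2<->N3 -> N2.N0=(alive,v0) N2.N1=(alive,v0) N2.N2=(alive,v0) N2.N3=(alive,v3) | N3.N0=(alive,v0) N3.N1=(alive,v0) N3.N2=(alive,v0) N3.N3=(alive,v3)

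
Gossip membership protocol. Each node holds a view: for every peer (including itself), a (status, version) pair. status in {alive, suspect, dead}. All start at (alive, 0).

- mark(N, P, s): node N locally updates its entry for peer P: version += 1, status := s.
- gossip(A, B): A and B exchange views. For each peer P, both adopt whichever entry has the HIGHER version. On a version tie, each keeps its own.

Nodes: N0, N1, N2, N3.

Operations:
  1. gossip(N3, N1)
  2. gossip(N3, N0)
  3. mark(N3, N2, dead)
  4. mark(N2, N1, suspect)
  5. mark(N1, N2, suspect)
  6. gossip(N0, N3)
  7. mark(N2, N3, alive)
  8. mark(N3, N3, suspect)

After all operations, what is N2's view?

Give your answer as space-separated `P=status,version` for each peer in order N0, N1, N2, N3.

Answer: N0=alive,0 N1=suspect,1 N2=alive,0 N3=alive,1

Derivation:
Op 1: gossip N3<->N1 -> N3.N0=(alive,v0) N3.N1=(alive,v0) N3.N2=(alive,v0) N3.N3=(alive,v0) | N1.N0=(alive,v0) N1.N1=(alive,v0) N1.N2=(alive,v0) N1.N3=(alive,v0)
Op 2: gossip N3<->N0 -> N3.N0=(alive,v0) N3.N1=(alive,v0) N3.N2=(alive,v0) N3.N3=(alive,v0) | N0.N0=(alive,v0) N0.N1=(alive,v0) N0.N2=(alive,v0) N0.N3=(alive,v0)
Op 3: N3 marks N2=dead -> (dead,v1)
Op 4: N2 marks N1=suspect -> (suspect,v1)
Op 5: N1 marks N2=suspect -> (suspect,v1)
Op 6: gossip N0<->N3 -> N0.N0=(alive,v0) N0.N1=(alive,v0) N0.N2=(dead,v1) N0.N3=(alive,v0) | N3.N0=(alive,v0) N3.N1=(alive,v0) N3.N2=(dead,v1) N3.N3=(alive,v0)
Op 7: N2 marks N3=alive -> (alive,v1)
Op 8: N3 marks N3=suspect -> (suspect,v1)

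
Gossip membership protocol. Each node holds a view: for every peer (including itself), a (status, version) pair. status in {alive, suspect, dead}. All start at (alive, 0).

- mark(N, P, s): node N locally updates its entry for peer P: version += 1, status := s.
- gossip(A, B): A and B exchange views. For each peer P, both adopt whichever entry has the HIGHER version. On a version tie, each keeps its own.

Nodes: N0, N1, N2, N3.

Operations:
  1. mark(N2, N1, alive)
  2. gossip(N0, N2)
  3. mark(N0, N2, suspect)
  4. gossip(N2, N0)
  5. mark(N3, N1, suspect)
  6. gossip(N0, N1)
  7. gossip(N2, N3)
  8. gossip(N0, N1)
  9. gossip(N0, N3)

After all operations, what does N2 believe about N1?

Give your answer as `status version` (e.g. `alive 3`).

Op 1: N2 marks N1=alive -> (alive,v1)
Op 2: gossip N0<->N2 -> N0.N0=(alive,v0) N0.N1=(alive,v1) N0.N2=(alive,v0) N0.N3=(alive,v0) | N2.N0=(alive,v0) N2.N1=(alive,v1) N2.N2=(alive,v0) N2.N3=(alive,v0)
Op 3: N0 marks N2=suspect -> (suspect,v1)
Op 4: gossip N2<->N0 -> N2.N0=(alive,v0) N2.N1=(alive,v1) N2.N2=(suspect,v1) N2.N3=(alive,v0) | N0.N0=(alive,v0) N0.N1=(alive,v1) N0.N2=(suspect,v1) N0.N3=(alive,v0)
Op 5: N3 marks N1=suspect -> (suspect,v1)
Op 6: gossip N0<->N1 -> N0.N0=(alive,v0) N0.N1=(alive,v1) N0.N2=(suspect,v1) N0.N3=(alive,v0) | N1.N0=(alive,v0) N1.N1=(alive,v1) N1.N2=(suspect,v1) N1.N3=(alive,v0)
Op 7: gossip N2<->N3 -> N2.N0=(alive,v0) N2.N1=(alive,v1) N2.N2=(suspect,v1) N2.N3=(alive,v0) | N3.N0=(alive,v0) N3.N1=(suspect,v1) N3.N2=(suspect,v1) N3.N3=(alive,v0)
Op 8: gossip N0<->N1 -> N0.N0=(alive,v0) N0.N1=(alive,v1) N0.N2=(suspect,v1) N0.N3=(alive,v0) | N1.N0=(alive,v0) N1.N1=(alive,v1) N1.N2=(suspect,v1) N1.N3=(alive,v0)
Op 9: gossip N0<->N3 -> N0.N0=(alive,v0) N0.N1=(alive,v1) N0.N2=(suspect,v1) N0.N3=(alive,v0) | N3.N0=(alive,v0) N3.N1=(suspect,v1) N3.N2=(suspect,v1) N3.N3=(alive,v0)

Answer: alive 1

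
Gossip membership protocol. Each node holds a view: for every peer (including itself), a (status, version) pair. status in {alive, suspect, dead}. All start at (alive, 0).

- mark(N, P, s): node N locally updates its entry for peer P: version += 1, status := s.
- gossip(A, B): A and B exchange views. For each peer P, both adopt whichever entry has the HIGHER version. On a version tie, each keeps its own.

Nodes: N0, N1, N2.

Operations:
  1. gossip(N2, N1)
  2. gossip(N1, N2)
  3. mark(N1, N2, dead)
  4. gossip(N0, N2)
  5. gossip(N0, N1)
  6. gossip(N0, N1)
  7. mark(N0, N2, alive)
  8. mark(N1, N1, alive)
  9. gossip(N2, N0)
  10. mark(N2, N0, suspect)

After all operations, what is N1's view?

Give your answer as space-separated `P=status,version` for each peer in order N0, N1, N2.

Answer: N0=alive,0 N1=alive,1 N2=dead,1

Derivation:
Op 1: gossip N2<->N1 -> N2.N0=(alive,v0) N2.N1=(alive,v0) N2.N2=(alive,v0) | N1.N0=(alive,v0) N1.N1=(alive,v0) N1.N2=(alive,v0)
Op 2: gossip N1<->N2 -> N1.N0=(alive,v0) N1.N1=(alive,v0) N1.N2=(alive,v0) | N2.N0=(alive,v0) N2.N1=(alive,v0) N2.N2=(alive,v0)
Op 3: N1 marks N2=dead -> (dead,v1)
Op 4: gossip N0<->N2 -> N0.N0=(alive,v0) N0.N1=(alive,v0) N0.N2=(alive,v0) | N2.N0=(alive,v0) N2.N1=(alive,v0) N2.N2=(alive,v0)
Op 5: gossip N0<->N1 -> N0.N0=(alive,v0) N0.N1=(alive,v0) N0.N2=(dead,v1) | N1.N0=(alive,v0) N1.N1=(alive,v0) N1.N2=(dead,v1)
Op 6: gossip N0<->N1 -> N0.N0=(alive,v0) N0.N1=(alive,v0) N0.N2=(dead,v1) | N1.N0=(alive,v0) N1.N1=(alive,v0) N1.N2=(dead,v1)
Op 7: N0 marks N2=alive -> (alive,v2)
Op 8: N1 marks N1=alive -> (alive,v1)
Op 9: gossip N2<->N0 -> N2.N0=(alive,v0) N2.N1=(alive,v0) N2.N2=(alive,v2) | N0.N0=(alive,v0) N0.N1=(alive,v0) N0.N2=(alive,v2)
Op 10: N2 marks N0=suspect -> (suspect,v1)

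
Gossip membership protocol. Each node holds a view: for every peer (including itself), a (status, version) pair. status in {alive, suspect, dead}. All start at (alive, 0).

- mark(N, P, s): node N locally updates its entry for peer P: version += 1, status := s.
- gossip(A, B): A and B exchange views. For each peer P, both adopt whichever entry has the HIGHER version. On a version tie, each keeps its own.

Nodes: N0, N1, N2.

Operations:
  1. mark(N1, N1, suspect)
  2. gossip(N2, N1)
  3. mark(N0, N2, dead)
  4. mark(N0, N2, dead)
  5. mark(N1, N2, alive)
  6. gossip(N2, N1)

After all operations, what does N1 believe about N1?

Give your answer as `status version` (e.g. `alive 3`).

Op 1: N1 marks N1=suspect -> (suspect,v1)
Op 2: gossip N2<->N1 -> N2.N0=(alive,v0) N2.N1=(suspect,v1) N2.N2=(alive,v0) | N1.N0=(alive,v0) N1.N1=(suspect,v1) N1.N2=(alive,v0)
Op 3: N0 marks N2=dead -> (dead,v1)
Op 4: N0 marks N2=dead -> (dead,v2)
Op 5: N1 marks N2=alive -> (alive,v1)
Op 6: gossip N2<->N1 -> N2.N0=(alive,v0) N2.N1=(suspect,v1) N2.N2=(alive,v1) | N1.N0=(alive,v0) N1.N1=(suspect,v1) N1.N2=(alive,v1)

Answer: suspect 1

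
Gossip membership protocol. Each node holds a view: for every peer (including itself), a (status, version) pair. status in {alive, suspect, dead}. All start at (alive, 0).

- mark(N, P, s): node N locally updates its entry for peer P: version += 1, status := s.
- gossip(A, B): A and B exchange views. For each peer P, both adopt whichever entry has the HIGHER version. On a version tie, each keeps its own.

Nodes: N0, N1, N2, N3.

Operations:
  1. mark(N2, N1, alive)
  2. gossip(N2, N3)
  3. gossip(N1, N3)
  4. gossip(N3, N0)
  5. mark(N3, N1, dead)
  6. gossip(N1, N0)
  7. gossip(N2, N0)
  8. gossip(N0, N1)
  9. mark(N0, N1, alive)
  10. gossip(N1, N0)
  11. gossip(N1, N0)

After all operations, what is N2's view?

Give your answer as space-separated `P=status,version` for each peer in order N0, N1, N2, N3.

Op 1: N2 marks N1=alive -> (alive,v1)
Op 2: gossip N2<->N3 -> N2.N0=(alive,v0) N2.N1=(alive,v1) N2.N2=(alive,v0) N2.N3=(alive,v0) | N3.N0=(alive,v0) N3.N1=(alive,v1) N3.N2=(alive,v0) N3.N3=(alive,v0)
Op 3: gossip N1<->N3 -> N1.N0=(alive,v0) N1.N1=(alive,v1) N1.N2=(alive,v0) N1.N3=(alive,v0) | N3.N0=(alive,v0) N3.N1=(alive,v1) N3.N2=(alive,v0) N3.N3=(alive,v0)
Op 4: gossip N3<->N0 -> N3.N0=(alive,v0) N3.N1=(alive,v1) N3.N2=(alive,v0) N3.N3=(alive,v0) | N0.N0=(alive,v0) N0.N1=(alive,v1) N0.N2=(alive,v0) N0.N3=(alive,v0)
Op 5: N3 marks N1=dead -> (dead,v2)
Op 6: gossip N1<->N0 -> N1.N0=(alive,v0) N1.N1=(alive,v1) N1.N2=(alive,v0) N1.N3=(alive,v0) | N0.N0=(alive,v0) N0.N1=(alive,v1) N0.N2=(alive,v0) N0.N3=(alive,v0)
Op 7: gossip N2<->N0 -> N2.N0=(alive,v0) N2.N1=(alive,v1) N2.N2=(alive,v0) N2.N3=(alive,v0) | N0.N0=(alive,v0) N0.N1=(alive,v1) N0.N2=(alive,v0) N0.N3=(alive,v0)
Op 8: gossip N0<->N1 -> N0.N0=(alive,v0) N0.N1=(alive,v1) N0.N2=(alive,v0) N0.N3=(alive,v0) | N1.N0=(alive,v0) N1.N1=(alive,v1) N1.N2=(alive,v0) N1.N3=(alive,v0)
Op 9: N0 marks N1=alive -> (alive,v2)
Op 10: gossip N1<->N0 -> N1.N0=(alive,v0) N1.N1=(alive,v2) N1.N2=(alive,v0) N1.N3=(alive,v0) | N0.N0=(alive,v0) N0.N1=(alive,v2) N0.N2=(alive,v0) N0.N3=(alive,v0)
Op 11: gossip N1<->N0 -> N1.N0=(alive,v0) N1.N1=(alive,v2) N1.N2=(alive,v0) N1.N3=(alive,v0) | N0.N0=(alive,v0) N0.N1=(alive,v2) N0.N2=(alive,v0) N0.N3=(alive,v0)

Answer: N0=alive,0 N1=alive,1 N2=alive,0 N3=alive,0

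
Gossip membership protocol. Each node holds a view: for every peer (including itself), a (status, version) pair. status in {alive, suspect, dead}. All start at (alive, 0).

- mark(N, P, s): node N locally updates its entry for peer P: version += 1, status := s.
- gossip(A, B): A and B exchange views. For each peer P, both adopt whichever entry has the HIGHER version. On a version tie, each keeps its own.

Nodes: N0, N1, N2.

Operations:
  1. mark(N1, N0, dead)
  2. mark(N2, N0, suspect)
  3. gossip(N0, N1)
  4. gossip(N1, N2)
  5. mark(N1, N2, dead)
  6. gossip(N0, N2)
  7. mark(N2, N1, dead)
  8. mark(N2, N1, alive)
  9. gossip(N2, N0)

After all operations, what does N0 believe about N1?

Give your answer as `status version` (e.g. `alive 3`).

Op 1: N1 marks N0=dead -> (dead,v1)
Op 2: N2 marks N0=suspect -> (suspect,v1)
Op 3: gossip N0<->N1 -> N0.N0=(dead,v1) N0.N1=(alive,v0) N0.N2=(alive,v0) | N1.N0=(dead,v1) N1.N1=(alive,v0) N1.N2=(alive,v0)
Op 4: gossip N1<->N2 -> N1.N0=(dead,v1) N1.N1=(alive,v0) N1.N2=(alive,v0) | N2.N0=(suspect,v1) N2.N1=(alive,v0) N2.N2=(alive,v0)
Op 5: N1 marks N2=dead -> (dead,v1)
Op 6: gossip N0<->N2 -> N0.N0=(dead,v1) N0.N1=(alive,v0) N0.N2=(alive,v0) | N2.N0=(suspect,v1) N2.N1=(alive,v0) N2.N2=(alive,v0)
Op 7: N2 marks N1=dead -> (dead,v1)
Op 8: N2 marks N1=alive -> (alive,v2)
Op 9: gossip N2<->N0 -> N2.N0=(suspect,v1) N2.N1=(alive,v2) N2.N2=(alive,v0) | N0.N0=(dead,v1) N0.N1=(alive,v2) N0.N2=(alive,v0)

Answer: alive 2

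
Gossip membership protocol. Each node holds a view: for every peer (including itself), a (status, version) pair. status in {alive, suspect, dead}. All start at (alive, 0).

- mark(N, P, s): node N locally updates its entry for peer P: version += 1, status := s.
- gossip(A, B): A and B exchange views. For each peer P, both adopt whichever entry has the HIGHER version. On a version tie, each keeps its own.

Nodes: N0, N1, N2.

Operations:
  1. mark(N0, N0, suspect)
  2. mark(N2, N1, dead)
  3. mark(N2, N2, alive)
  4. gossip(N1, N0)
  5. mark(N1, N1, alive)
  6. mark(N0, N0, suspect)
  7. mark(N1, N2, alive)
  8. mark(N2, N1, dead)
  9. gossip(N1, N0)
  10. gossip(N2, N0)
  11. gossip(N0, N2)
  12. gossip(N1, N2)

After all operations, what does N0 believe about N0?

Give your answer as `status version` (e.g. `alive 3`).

Op 1: N0 marks N0=suspect -> (suspect,v1)
Op 2: N2 marks N1=dead -> (dead,v1)
Op 3: N2 marks N2=alive -> (alive,v1)
Op 4: gossip N1<->N0 -> N1.N0=(suspect,v1) N1.N1=(alive,v0) N1.N2=(alive,v0) | N0.N0=(suspect,v1) N0.N1=(alive,v0) N0.N2=(alive,v0)
Op 5: N1 marks N1=alive -> (alive,v1)
Op 6: N0 marks N0=suspect -> (suspect,v2)
Op 7: N1 marks N2=alive -> (alive,v1)
Op 8: N2 marks N1=dead -> (dead,v2)
Op 9: gossip N1<->N0 -> N1.N0=(suspect,v2) N1.N1=(alive,v1) N1.N2=(alive,v1) | N0.N0=(suspect,v2) N0.N1=(alive,v1) N0.N2=(alive,v1)
Op 10: gossip N2<->N0 -> N2.N0=(suspect,v2) N2.N1=(dead,v2) N2.N2=(alive,v1) | N0.N0=(suspect,v2) N0.N1=(dead,v2) N0.N2=(alive,v1)
Op 11: gossip N0<->N2 -> N0.N0=(suspect,v2) N0.N1=(dead,v2) N0.N2=(alive,v1) | N2.N0=(suspect,v2) N2.N1=(dead,v2) N2.N2=(alive,v1)
Op 12: gossip N1<->N2 -> N1.N0=(suspect,v2) N1.N1=(dead,v2) N1.N2=(alive,v1) | N2.N0=(suspect,v2) N2.N1=(dead,v2) N2.N2=(alive,v1)

Answer: suspect 2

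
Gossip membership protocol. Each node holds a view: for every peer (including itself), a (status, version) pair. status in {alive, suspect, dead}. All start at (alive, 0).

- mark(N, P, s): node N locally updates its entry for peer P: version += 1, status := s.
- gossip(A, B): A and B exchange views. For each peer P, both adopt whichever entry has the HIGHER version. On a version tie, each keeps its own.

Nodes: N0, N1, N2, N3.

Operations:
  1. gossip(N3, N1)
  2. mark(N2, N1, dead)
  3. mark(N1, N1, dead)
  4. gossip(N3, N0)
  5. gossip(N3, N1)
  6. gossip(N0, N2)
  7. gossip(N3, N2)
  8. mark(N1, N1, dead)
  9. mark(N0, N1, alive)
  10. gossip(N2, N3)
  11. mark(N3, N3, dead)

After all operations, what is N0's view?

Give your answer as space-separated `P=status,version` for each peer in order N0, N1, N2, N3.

Answer: N0=alive,0 N1=alive,2 N2=alive,0 N3=alive,0

Derivation:
Op 1: gossip N3<->N1 -> N3.N0=(alive,v0) N3.N1=(alive,v0) N3.N2=(alive,v0) N3.N3=(alive,v0) | N1.N0=(alive,v0) N1.N1=(alive,v0) N1.N2=(alive,v0) N1.N3=(alive,v0)
Op 2: N2 marks N1=dead -> (dead,v1)
Op 3: N1 marks N1=dead -> (dead,v1)
Op 4: gossip N3<->N0 -> N3.N0=(alive,v0) N3.N1=(alive,v0) N3.N2=(alive,v0) N3.N3=(alive,v0) | N0.N0=(alive,v0) N0.N1=(alive,v0) N0.N2=(alive,v0) N0.N3=(alive,v0)
Op 5: gossip N3<->N1 -> N3.N0=(alive,v0) N3.N1=(dead,v1) N3.N2=(alive,v0) N3.N3=(alive,v0) | N1.N0=(alive,v0) N1.N1=(dead,v1) N1.N2=(alive,v0) N1.N3=(alive,v0)
Op 6: gossip N0<->N2 -> N0.N0=(alive,v0) N0.N1=(dead,v1) N0.N2=(alive,v0) N0.N3=(alive,v0) | N2.N0=(alive,v0) N2.N1=(dead,v1) N2.N2=(alive,v0) N2.N3=(alive,v0)
Op 7: gossip N3<->N2 -> N3.N0=(alive,v0) N3.N1=(dead,v1) N3.N2=(alive,v0) N3.N3=(alive,v0) | N2.N0=(alive,v0) N2.N1=(dead,v1) N2.N2=(alive,v0) N2.N3=(alive,v0)
Op 8: N1 marks N1=dead -> (dead,v2)
Op 9: N0 marks N1=alive -> (alive,v2)
Op 10: gossip N2<->N3 -> N2.N0=(alive,v0) N2.N1=(dead,v1) N2.N2=(alive,v0) N2.N3=(alive,v0) | N3.N0=(alive,v0) N3.N1=(dead,v1) N3.N2=(alive,v0) N3.N3=(alive,v0)
Op 11: N3 marks N3=dead -> (dead,v1)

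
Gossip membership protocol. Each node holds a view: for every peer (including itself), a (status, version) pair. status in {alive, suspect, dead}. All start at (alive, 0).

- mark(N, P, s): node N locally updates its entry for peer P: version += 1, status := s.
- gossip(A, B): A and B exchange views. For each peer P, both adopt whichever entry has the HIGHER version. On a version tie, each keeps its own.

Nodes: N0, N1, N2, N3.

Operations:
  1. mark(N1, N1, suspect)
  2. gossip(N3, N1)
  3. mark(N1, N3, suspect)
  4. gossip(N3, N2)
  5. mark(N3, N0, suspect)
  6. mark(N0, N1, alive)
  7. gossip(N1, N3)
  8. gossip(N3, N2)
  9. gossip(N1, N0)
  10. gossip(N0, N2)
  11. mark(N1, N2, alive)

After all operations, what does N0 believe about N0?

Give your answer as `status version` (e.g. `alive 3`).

Op 1: N1 marks N1=suspect -> (suspect,v1)
Op 2: gossip N3<->N1 -> N3.N0=(alive,v0) N3.N1=(suspect,v1) N3.N2=(alive,v0) N3.N3=(alive,v0) | N1.N0=(alive,v0) N1.N1=(suspect,v1) N1.N2=(alive,v0) N1.N3=(alive,v0)
Op 3: N1 marks N3=suspect -> (suspect,v1)
Op 4: gossip N3<->N2 -> N3.N0=(alive,v0) N3.N1=(suspect,v1) N3.N2=(alive,v0) N3.N3=(alive,v0) | N2.N0=(alive,v0) N2.N1=(suspect,v1) N2.N2=(alive,v0) N2.N3=(alive,v0)
Op 5: N3 marks N0=suspect -> (suspect,v1)
Op 6: N0 marks N1=alive -> (alive,v1)
Op 7: gossip N1<->N3 -> N1.N0=(suspect,v1) N1.N1=(suspect,v1) N1.N2=(alive,v0) N1.N3=(suspect,v1) | N3.N0=(suspect,v1) N3.N1=(suspect,v1) N3.N2=(alive,v0) N3.N3=(suspect,v1)
Op 8: gossip N3<->N2 -> N3.N0=(suspect,v1) N3.N1=(suspect,v1) N3.N2=(alive,v0) N3.N3=(suspect,v1) | N2.N0=(suspect,v1) N2.N1=(suspect,v1) N2.N2=(alive,v0) N2.N3=(suspect,v1)
Op 9: gossip N1<->N0 -> N1.N0=(suspect,v1) N1.N1=(suspect,v1) N1.N2=(alive,v0) N1.N3=(suspect,v1) | N0.N0=(suspect,v1) N0.N1=(alive,v1) N0.N2=(alive,v0) N0.N3=(suspect,v1)
Op 10: gossip N0<->N2 -> N0.N0=(suspect,v1) N0.N1=(alive,v1) N0.N2=(alive,v0) N0.N3=(suspect,v1) | N2.N0=(suspect,v1) N2.N1=(suspect,v1) N2.N2=(alive,v0) N2.N3=(suspect,v1)
Op 11: N1 marks N2=alive -> (alive,v1)

Answer: suspect 1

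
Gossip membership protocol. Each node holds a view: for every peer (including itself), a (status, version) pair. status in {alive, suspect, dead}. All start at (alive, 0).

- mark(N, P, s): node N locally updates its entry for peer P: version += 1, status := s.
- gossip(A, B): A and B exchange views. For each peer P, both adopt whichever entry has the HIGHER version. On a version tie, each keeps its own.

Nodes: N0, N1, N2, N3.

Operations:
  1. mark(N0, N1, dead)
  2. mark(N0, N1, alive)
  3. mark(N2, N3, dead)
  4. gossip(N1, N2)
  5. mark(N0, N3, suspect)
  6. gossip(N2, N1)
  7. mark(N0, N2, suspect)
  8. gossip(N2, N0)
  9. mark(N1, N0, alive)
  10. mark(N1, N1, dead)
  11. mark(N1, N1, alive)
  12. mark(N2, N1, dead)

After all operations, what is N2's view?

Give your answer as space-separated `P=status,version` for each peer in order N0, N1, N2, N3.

Answer: N0=alive,0 N1=dead,3 N2=suspect,1 N3=dead,1

Derivation:
Op 1: N0 marks N1=dead -> (dead,v1)
Op 2: N0 marks N1=alive -> (alive,v2)
Op 3: N2 marks N3=dead -> (dead,v1)
Op 4: gossip N1<->N2 -> N1.N0=(alive,v0) N1.N1=(alive,v0) N1.N2=(alive,v0) N1.N3=(dead,v1) | N2.N0=(alive,v0) N2.N1=(alive,v0) N2.N2=(alive,v0) N2.N3=(dead,v1)
Op 5: N0 marks N3=suspect -> (suspect,v1)
Op 6: gossip N2<->N1 -> N2.N0=(alive,v0) N2.N1=(alive,v0) N2.N2=(alive,v0) N2.N3=(dead,v1) | N1.N0=(alive,v0) N1.N1=(alive,v0) N1.N2=(alive,v0) N1.N3=(dead,v1)
Op 7: N0 marks N2=suspect -> (suspect,v1)
Op 8: gossip N2<->N0 -> N2.N0=(alive,v0) N2.N1=(alive,v2) N2.N2=(suspect,v1) N2.N3=(dead,v1) | N0.N0=(alive,v0) N0.N1=(alive,v2) N0.N2=(suspect,v1) N0.N3=(suspect,v1)
Op 9: N1 marks N0=alive -> (alive,v1)
Op 10: N1 marks N1=dead -> (dead,v1)
Op 11: N1 marks N1=alive -> (alive,v2)
Op 12: N2 marks N1=dead -> (dead,v3)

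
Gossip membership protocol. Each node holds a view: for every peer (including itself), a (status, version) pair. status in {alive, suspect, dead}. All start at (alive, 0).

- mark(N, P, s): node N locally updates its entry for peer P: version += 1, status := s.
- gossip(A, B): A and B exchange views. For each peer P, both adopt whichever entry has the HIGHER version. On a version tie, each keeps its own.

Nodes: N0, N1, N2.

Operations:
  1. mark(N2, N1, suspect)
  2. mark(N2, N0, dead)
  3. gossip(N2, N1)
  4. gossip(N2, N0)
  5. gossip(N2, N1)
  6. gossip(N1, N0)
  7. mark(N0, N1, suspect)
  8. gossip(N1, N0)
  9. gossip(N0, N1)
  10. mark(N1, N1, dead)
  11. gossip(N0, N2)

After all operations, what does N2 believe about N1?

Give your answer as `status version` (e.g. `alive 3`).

Op 1: N2 marks N1=suspect -> (suspect,v1)
Op 2: N2 marks N0=dead -> (dead,v1)
Op 3: gossip N2<->N1 -> N2.N0=(dead,v1) N2.N1=(suspect,v1) N2.N2=(alive,v0) | N1.N0=(dead,v1) N1.N1=(suspect,v1) N1.N2=(alive,v0)
Op 4: gossip N2<->N0 -> N2.N0=(dead,v1) N2.N1=(suspect,v1) N2.N2=(alive,v0) | N0.N0=(dead,v1) N0.N1=(suspect,v1) N0.N2=(alive,v0)
Op 5: gossip N2<->N1 -> N2.N0=(dead,v1) N2.N1=(suspect,v1) N2.N2=(alive,v0) | N1.N0=(dead,v1) N1.N1=(suspect,v1) N1.N2=(alive,v0)
Op 6: gossip N1<->N0 -> N1.N0=(dead,v1) N1.N1=(suspect,v1) N1.N2=(alive,v0) | N0.N0=(dead,v1) N0.N1=(suspect,v1) N0.N2=(alive,v0)
Op 7: N0 marks N1=suspect -> (suspect,v2)
Op 8: gossip N1<->N0 -> N1.N0=(dead,v1) N1.N1=(suspect,v2) N1.N2=(alive,v0) | N0.N0=(dead,v1) N0.N1=(suspect,v2) N0.N2=(alive,v0)
Op 9: gossip N0<->N1 -> N0.N0=(dead,v1) N0.N1=(suspect,v2) N0.N2=(alive,v0) | N1.N0=(dead,v1) N1.N1=(suspect,v2) N1.N2=(alive,v0)
Op 10: N1 marks N1=dead -> (dead,v3)
Op 11: gossip N0<->N2 -> N0.N0=(dead,v1) N0.N1=(suspect,v2) N0.N2=(alive,v0) | N2.N0=(dead,v1) N2.N1=(suspect,v2) N2.N2=(alive,v0)

Answer: suspect 2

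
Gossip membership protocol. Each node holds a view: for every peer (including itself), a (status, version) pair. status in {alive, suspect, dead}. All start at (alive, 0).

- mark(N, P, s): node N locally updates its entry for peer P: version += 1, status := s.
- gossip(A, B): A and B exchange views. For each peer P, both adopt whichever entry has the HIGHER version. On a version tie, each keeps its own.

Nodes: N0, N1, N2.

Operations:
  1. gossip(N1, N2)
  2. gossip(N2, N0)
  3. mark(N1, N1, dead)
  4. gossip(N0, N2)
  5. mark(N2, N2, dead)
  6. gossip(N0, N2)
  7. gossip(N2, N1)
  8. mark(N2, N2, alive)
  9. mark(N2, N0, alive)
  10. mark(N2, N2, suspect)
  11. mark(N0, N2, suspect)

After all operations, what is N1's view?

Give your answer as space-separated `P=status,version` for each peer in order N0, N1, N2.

Op 1: gossip N1<->N2 -> N1.N0=(alive,v0) N1.N1=(alive,v0) N1.N2=(alive,v0) | N2.N0=(alive,v0) N2.N1=(alive,v0) N2.N2=(alive,v0)
Op 2: gossip N2<->N0 -> N2.N0=(alive,v0) N2.N1=(alive,v0) N2.N2=(alive,v0) | N0.N0=(alive,v0) N0.N1=(alive,v0) N0.N2=(alive,v0)
Op 3: N1 marks N1=dead -> (dead,v1)
Op 4: gossip N0<->N2 -> N0.N0=(alive,v0) N0.N1=(alive,v0) N0.N2=(alive,v0) | N2.N0=(alive,v0) N2.N1=(alive,v0) N2.N2=(alive,v0)
Op 5: N2 marks N2=dead -> (dead,v1)
Op 6: gossip N0<->N2 -> N0.N0=(alive,v0) N0.N1=(alive,v0) N0.N2=(dead,v1) | N2.N0=(alive,v0) N2.N1=(alive,v0) N2.N2=(dead,v1)
Op 7: gossip N2<->N1 -> N2.N0=(alive,v0) N2.N1=(dead,v1) N2.N2=(dead,v1) | N1.N0=(alive,v0) N1.N1=(dead,v1) N1.N2=(dead,v1)
Op 8: N2 marks N2=alive -> (alive,v2)
Op 9: N2 marks N0=alive -> (alive,v1)
Op 10: N2 marks N2=suspect -> (suspect,v3)
Op 11: N0 marks N2=suspect -> (suspect,v2)

Answer: N0=alive,0 N1=dead,1 N2=dead,1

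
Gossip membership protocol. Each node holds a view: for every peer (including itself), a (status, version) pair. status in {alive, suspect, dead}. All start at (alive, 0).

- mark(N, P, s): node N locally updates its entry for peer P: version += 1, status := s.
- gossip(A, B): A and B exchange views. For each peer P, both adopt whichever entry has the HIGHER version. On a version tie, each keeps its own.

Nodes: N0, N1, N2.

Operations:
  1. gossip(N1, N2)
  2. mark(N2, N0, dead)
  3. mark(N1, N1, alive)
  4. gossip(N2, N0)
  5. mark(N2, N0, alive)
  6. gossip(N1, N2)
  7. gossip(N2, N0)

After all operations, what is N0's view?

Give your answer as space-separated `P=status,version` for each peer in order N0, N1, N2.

Op 1: gossip N1<->N2 -> N1.N0=(alive,v0) N1.N1=(alive,v0) N1.N2=(alive,v0) | N2.N0=(alive,v0) N2.N1=(alive,v0) N2.N2=(alive,v0)
Op 2: N2 marks N0=dead -> (dead,v1)
Op 3: N1 marks N1=alive -> (alive,v1)
Op 4: gossip N2<->N0 -> N2.N0=(dead,v1) N2.N1=(alive,v0) N2.N2=(alive,v0) | N0.N0=(dead,v1) N0.N1=(alive,v0) N0.N2=(alive,v0)
Op 5: N2 marks N0=alive -> (alive,v2)
Op 6: gossip N1<->N2 -> N1.N0=(alive,v2) N1.N1=(alive,v1) N1.N2=(alive,v0) | N2.N0=(alive,v2) N2.N1=(alive,v1) N2.N2=(alive,v0)
Op 7: gossip N2<->N0 -> N2.N0=(alive,v2) N2.N1=(alive,v1) N2.N2=(alive,v0) | N0.N0=(alive,v2) N0.N1=(alive,v1) N0.N2=(alive,v0)

Answer: N0=alive,2 N1=alive,1 N2=alive,0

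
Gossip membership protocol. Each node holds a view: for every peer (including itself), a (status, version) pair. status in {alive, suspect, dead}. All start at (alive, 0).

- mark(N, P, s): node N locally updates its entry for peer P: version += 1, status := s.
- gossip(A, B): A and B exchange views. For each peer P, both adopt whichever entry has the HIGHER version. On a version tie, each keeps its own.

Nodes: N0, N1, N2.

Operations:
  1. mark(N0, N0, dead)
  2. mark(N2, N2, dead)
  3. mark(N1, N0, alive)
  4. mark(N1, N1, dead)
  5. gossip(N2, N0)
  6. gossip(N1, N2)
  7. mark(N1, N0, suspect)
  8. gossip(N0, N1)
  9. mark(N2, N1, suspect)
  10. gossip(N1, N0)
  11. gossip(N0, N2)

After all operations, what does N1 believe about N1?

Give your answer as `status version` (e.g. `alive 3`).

Answer: dead 1

Derivation:
Op 1: N0 marks N0=dead -> (dead,v1)
Op 2: N2 marks N2=dead -> (dead,v1)
Op 3: N1 marks N0=alive -> (alive,v1)
Op 4: N1 marks N1=dead -> (dead,v1)
Op 5: gossip N2<->N0 -> N2.N0=(dead,v1) N2.N1=(alive,v0) N2.N2=(dead,v1) | N0.N0=(dead,v1) N0.N1=(alive,v0) N0.N2=(dead,v1)
Op 6: gossip N1<->N2 -> N1.N0=(alive,v1) N1.N1=(dead,v1) N1.N2=(dead,v1) | N2.N0=(dead,v1) N2.N1=(dead,v1) N2.N2=(dead,v1)
Op 7: N1 marks N0=suspect -> (suspect,v2)
Op 8: gossip N0<->N1 -> N0.N0=(suspect,v2) N0.N1=(dead,v1) N0.N2=(dead,v1) | N1.N0=(suspect,v2) N1.N1=(dead,v1) N1.N2=(dead,v1)
Op 9: N2 marks N1=suspect -> (suspect,v2)
Op 10: gossip N1<->N0 -> N1.N0=(suspect,v2) N1.N1=(dead,v1) N1.N2=(dead,v1) | N0.N0=(suspect,v2) N0.N1=(dead,v1) N0.N2=(dead,v1)
Op 11: gossip N0<->N2 -> N0.N0=(suspect,v2) N0.N1=(suspect,v2) N0.N2=(dead,v1) | N2.N0=(suspect,v2) N2.N1=(suspect,v2) N2.N2=(dead,v1)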